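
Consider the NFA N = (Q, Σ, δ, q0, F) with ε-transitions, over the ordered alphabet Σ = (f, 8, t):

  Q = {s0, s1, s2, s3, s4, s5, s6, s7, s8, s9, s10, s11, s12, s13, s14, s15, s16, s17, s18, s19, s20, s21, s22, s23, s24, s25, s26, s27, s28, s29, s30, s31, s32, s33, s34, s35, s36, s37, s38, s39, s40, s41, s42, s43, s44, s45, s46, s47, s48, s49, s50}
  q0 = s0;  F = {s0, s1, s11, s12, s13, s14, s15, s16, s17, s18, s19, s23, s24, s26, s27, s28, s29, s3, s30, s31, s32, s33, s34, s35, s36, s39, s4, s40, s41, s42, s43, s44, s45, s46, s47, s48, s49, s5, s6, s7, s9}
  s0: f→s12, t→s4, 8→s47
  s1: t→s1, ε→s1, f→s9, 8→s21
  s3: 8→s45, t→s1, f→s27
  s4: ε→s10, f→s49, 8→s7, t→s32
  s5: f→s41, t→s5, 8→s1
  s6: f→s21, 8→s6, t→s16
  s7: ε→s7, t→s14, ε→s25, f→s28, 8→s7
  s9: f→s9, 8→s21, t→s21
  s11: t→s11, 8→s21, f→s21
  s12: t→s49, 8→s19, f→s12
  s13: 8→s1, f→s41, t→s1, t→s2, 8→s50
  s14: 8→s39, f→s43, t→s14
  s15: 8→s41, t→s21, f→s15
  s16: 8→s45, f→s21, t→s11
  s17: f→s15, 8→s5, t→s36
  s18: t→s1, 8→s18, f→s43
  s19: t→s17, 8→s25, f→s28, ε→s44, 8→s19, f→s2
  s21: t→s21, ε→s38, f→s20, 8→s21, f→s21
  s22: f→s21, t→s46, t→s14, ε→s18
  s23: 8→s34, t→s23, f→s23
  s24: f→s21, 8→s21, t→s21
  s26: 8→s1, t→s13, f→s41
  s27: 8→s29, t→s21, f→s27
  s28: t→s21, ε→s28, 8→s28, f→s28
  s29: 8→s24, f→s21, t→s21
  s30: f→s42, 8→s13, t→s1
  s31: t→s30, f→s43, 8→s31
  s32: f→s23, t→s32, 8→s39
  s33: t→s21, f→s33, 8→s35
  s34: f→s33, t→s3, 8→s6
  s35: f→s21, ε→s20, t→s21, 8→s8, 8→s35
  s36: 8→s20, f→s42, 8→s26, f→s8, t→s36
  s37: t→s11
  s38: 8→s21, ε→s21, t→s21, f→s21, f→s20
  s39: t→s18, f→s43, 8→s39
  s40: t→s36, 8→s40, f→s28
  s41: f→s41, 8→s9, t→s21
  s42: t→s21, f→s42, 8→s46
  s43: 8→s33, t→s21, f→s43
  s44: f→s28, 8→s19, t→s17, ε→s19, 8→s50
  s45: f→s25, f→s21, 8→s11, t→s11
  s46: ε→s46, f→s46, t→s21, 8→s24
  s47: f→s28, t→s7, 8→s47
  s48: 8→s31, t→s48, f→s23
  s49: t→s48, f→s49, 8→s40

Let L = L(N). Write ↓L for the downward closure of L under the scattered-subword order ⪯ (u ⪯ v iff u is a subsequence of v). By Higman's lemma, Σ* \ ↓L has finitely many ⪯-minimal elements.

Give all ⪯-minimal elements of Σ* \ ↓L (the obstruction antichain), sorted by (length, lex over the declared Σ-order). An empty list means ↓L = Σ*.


|Q|=51, |F|=41, |δ|=156 (12 ε).
min D↑ (41 st, q0=0, F={12}): 0:f→1,8→2,t→3 1:f→1,8→4,t→5 2:f→6,8→2,t→7 3:f→5,8→7,t→8 4:f→6,8→4,t→9 5:f→5,8→10,t→11 6:f→6,8→6,t→12 7:f→6,8→7,t→13 8:f→14,8→15,t→8 9:f→16,8→17,t→18 10:f→6,8→10,t→18 11:f→14,8→19,t→11 12:f→12,8→12,t→12 13:f→20,8→15,t→13 14:f→14,8→21,t→14 15:f→20,8→15,t→22 16:f→16,8→23,t→12 17:f→23,8→24,t→17 18:f→25,8→26,t→18 19:f→20,8→19,t→27 20:f→20,8→28,t→12 21:f→28,8→29,t→30 22:f→20,8→22,t→24 23:f→23,8→31,t→12 24:f→31,8→12,t→24 25:f→25,8→32,t→12 26:f→23,8→24,t→33 27:f→25,8→33,t→24 28:f→28,8→34,t→12 29:f→12,8→29,t→35 30:f→36,8→37,t→24 31:f→31,8→12,t→12 32:f→32,8→38,t→12 33:f→23,8→24,t→24 34:f→12,8→34,t→12 35:f→12,8→37,t→39 36:f→36,8→40,t→12 37:f→12,8→39,t→39 38:f→12,8→12,t→12 39:f→12,8→12,t→39 40:f→12,8→38,t→12 [Hopcroft].
'8ft': run [49, 41, 18, 3] end={s20,s21,s38} — reject; 3/3 deletions ∈↓L.
'f8t888': run [49, 40, 36, 26, 17, 8, 3] end={s20,s21,s38} rej; 6/6 single-dels accept.
'ttf88f': run [49, 44, 36, 23, 19, 12, 4] end={s20,s21,s25,s38} rej; 6/6 single-dels accept.
'tt8tt8': N↓-sim [49, 44, 36, 30, 25, 7, 3] end={s20,s21,s38} ∉↓L; 6/6 single-dels accept.
4 minimals (antichain).

Antichain: [8ft, f8t888, ttf88f, tt8tt8].


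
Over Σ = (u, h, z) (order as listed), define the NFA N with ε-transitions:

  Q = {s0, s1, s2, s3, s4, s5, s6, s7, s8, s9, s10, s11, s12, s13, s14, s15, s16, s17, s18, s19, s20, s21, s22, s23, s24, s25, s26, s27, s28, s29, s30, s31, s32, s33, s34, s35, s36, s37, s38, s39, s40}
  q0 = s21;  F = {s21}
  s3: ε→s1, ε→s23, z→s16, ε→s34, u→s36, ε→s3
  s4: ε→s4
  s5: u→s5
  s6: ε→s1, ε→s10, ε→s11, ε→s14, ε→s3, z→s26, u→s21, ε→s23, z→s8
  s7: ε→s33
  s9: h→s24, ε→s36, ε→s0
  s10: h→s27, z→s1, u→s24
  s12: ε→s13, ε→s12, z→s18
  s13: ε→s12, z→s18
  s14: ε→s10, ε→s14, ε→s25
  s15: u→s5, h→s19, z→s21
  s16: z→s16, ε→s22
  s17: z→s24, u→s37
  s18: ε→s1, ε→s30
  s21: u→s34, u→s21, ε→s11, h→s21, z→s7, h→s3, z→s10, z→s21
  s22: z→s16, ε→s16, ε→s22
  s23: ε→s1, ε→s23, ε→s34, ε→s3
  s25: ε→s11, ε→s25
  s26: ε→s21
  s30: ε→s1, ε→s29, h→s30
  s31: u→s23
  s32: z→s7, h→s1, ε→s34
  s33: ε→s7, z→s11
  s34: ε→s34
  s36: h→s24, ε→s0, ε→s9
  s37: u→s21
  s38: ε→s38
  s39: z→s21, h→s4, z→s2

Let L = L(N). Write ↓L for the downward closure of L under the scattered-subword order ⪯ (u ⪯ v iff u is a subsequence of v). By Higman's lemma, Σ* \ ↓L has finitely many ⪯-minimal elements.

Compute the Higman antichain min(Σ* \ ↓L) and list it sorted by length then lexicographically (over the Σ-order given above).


A = [].

|Q|=41, |F|=1, |δ|=77 (41 ε).
min D↑ (1 st, q0=0, F={}): 0:u→0,h→0,z→0 [Hopcroft].
L(D↑) = ∅; no obstructions.


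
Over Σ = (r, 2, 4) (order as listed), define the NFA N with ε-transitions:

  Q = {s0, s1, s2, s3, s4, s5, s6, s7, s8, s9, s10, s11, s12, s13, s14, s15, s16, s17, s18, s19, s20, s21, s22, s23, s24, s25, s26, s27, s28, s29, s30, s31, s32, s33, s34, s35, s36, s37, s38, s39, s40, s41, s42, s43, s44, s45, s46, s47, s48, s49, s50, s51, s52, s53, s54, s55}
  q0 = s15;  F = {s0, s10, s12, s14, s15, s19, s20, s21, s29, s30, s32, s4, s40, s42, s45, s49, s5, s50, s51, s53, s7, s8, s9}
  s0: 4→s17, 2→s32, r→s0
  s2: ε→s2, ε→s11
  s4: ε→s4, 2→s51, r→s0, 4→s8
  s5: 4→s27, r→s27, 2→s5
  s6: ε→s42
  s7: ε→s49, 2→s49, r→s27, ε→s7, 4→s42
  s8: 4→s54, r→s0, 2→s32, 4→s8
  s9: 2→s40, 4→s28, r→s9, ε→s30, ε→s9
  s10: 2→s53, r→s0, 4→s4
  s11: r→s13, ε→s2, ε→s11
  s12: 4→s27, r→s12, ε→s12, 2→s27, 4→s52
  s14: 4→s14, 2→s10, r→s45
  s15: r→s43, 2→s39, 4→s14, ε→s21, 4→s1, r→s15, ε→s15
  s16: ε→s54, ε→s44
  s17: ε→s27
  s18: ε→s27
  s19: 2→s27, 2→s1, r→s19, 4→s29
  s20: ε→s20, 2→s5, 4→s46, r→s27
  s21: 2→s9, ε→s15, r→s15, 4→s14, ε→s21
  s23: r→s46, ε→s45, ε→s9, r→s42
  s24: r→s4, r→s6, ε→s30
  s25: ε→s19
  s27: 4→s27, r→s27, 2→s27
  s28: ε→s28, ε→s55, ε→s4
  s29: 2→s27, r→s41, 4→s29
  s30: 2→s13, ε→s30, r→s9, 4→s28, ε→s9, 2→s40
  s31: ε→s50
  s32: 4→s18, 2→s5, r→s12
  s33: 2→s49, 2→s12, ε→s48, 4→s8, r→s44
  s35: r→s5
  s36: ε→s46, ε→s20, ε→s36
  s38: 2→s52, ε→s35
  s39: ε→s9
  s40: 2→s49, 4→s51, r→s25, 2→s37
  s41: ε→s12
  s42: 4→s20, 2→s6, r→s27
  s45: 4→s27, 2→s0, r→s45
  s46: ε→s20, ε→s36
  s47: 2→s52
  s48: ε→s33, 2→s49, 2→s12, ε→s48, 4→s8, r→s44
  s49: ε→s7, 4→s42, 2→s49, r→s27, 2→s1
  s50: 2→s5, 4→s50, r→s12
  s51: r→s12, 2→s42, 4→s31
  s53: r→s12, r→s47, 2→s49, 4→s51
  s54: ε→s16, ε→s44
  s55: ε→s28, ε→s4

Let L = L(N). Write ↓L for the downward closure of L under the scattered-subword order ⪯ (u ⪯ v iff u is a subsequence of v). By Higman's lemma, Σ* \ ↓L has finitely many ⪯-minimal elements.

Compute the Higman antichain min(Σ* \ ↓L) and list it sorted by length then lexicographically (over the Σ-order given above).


min(Σ*\↓L) = [4r4, 22r2, 222r, 24424].

|Q|=56, |F|=23, |δ|=143 (46 ε).
min D↑ (21 st, q0=0, F={12}): 0:r→0,2→1,4→2 1:r→1,2→3,4→4 2:r→5,2→6,4→2 3:r→7,2→8,4→9 4:r→10,2→9,4→11 5:r→5,2→10,4→12 6:r→10,2→13,4→4 7:r→7,2→12,4→14 8:r→12,2→8,4→15 9:r→16,2→15,4→17 10:r→10,2→18,4→12 11:r→10,2→18,4→11 12:r→12,2→12,4→12 13:r→16,2→8,4→9 14:r→16,2→12,4→14 15:r→12,2→15,4→19 16:r→16,2→12,4→12 17:r→16,2→20,4→17 18:r→16,2→20,4→12 19:r→12,2→20,4→19 20:r→12,2→20,4→12 [Hopcroft].
'4r4': N↓-sim [44, 33, 11, 4] end={s17,s18,s27,s52} rej; 3/3 single-dels accept.
'22r2': |S_i|=[44, 39, 26, 9, 3] end={s1,s27,s52} — reject; 4/4 deletions ∈↓L.
'222r': N↓-sim [44, 39, 26, 12, 1] end={s27} rej; 4/4 single-dels accept.
'24424': N↓-sim [44, 39, 25, 19, 6, 3] end={s18,s27,s52} — reject; 5/5 del acc.
4 obstructions.


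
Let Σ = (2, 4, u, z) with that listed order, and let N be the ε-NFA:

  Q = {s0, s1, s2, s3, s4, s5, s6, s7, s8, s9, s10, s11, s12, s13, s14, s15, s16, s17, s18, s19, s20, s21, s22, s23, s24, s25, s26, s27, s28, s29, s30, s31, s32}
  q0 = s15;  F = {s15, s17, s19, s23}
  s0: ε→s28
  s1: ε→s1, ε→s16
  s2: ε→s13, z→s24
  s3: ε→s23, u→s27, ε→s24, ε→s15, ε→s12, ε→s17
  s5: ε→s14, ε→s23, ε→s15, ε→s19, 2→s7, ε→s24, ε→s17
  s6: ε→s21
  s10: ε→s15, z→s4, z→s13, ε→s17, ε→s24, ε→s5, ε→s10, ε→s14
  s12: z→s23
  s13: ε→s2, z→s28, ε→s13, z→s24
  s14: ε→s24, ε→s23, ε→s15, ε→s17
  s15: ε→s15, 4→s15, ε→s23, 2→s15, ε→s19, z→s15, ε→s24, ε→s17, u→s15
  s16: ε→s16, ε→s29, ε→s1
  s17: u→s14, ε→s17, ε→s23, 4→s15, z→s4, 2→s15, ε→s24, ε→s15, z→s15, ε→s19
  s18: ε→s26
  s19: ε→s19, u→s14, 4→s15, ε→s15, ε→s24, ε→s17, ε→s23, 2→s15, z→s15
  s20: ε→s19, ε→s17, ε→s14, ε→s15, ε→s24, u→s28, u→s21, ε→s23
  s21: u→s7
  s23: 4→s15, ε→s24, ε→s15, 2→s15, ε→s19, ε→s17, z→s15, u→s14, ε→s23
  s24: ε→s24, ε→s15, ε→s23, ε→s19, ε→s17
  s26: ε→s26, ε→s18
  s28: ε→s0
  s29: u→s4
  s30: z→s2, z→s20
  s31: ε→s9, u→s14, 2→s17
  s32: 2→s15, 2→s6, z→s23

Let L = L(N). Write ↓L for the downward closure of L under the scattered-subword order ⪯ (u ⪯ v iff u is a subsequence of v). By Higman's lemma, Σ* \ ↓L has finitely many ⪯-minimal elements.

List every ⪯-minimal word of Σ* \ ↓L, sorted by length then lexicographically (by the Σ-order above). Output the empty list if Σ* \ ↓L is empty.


|Q|=33, |F|=4, |δ|=103 (67 ε).
min D↑ (1 st, q0=0, F={}): 0:2→0,4→0,u→0,z→0.
L(D↑) = ∅ ⇒ ↓L = Σ*.

min(Σ*\↓L) = [].


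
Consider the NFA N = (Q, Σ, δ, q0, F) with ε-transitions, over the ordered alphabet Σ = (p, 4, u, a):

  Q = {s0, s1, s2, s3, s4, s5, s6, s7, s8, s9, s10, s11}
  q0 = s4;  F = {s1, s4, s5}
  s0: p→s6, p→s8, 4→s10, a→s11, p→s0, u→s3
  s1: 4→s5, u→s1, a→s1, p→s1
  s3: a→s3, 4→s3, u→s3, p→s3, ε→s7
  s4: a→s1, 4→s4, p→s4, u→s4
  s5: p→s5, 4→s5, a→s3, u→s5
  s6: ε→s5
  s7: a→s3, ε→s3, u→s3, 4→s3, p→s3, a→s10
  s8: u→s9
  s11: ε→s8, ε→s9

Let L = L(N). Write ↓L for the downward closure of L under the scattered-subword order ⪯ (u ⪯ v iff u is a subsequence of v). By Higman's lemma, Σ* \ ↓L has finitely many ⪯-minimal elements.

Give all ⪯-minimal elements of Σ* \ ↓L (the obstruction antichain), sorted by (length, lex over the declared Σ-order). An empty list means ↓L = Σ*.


|Q|=12, |F|=3, |δ|=33 (5 ε).
min D↑ (4 st, q0=0, F={3}): 0:p→0,4→0,u→0,a→1 1:p→1,4→2,u→1,a→1 2:p→2,4→2,u→2,a→3 3:p→3,4→3,u→3,a→3 [Hopcroft].
'a4a': |S_i|=[6, 5, 4, 3] end={s10,s3,s7} ∉↓L; 3/3 del acc.
1 obstructions.

Antichain: [a4a].


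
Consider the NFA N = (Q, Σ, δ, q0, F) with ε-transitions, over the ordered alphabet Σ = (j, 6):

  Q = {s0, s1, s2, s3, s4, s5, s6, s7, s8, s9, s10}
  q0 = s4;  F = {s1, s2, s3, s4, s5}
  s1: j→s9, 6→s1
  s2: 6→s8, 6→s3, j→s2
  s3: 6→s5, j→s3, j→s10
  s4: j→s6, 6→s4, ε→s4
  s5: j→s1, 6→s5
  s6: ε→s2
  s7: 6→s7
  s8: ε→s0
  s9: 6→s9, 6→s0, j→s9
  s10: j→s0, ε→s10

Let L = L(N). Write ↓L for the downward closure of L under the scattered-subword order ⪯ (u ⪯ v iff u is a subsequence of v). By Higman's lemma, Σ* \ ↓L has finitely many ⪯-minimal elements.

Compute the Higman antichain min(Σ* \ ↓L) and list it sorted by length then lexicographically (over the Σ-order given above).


A = [j66jj].

|Q|=11, |F|=5, |δ|=21 (4 ε).
min D↑ (6 st, q0=0, F={5}): 0:j→1,6→0 1:j→1,6→2 2:j→2,6→3 3:j→4,6→3 4:j→5,6→4 5:j→5,6→5.
'j66jj': |S_i|=[10, 9, 7, 4, 3, 2] end={s0,s9} ∉↓L; 5/5 deletions ∈↓L.
1 words, ⪯-incomp.


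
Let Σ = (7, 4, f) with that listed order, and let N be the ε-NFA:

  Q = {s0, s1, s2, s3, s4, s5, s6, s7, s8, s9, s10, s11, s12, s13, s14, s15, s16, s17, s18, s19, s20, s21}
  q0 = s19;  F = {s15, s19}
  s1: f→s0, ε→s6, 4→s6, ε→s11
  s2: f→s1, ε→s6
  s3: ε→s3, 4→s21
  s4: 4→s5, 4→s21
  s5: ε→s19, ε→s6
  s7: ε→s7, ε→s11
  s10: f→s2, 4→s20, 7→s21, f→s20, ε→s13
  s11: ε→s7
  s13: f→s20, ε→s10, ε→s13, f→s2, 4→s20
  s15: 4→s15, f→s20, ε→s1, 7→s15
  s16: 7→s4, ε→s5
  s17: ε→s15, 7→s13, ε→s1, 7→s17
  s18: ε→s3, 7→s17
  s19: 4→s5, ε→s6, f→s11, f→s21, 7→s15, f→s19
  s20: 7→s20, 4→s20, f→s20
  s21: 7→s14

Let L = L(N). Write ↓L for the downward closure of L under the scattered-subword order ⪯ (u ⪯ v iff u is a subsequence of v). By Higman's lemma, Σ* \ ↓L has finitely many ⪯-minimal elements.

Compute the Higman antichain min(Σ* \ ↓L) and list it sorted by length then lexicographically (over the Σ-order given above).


Antichain: [7f].

|Q|=22, |F|=2, |δ|=47 (18 ε).
min D↑ (3 st, q0=0, F={2}): 0:7→1,4→0,f→0 1:7→1,4→1,f→2 2:7→2,4→2,f→2 [Hopcroft].
'7f': N↓-sim [11, 8, 2] end={s0,s20} rej; 2/2 deletions ∈↓L.
1 obstructions.


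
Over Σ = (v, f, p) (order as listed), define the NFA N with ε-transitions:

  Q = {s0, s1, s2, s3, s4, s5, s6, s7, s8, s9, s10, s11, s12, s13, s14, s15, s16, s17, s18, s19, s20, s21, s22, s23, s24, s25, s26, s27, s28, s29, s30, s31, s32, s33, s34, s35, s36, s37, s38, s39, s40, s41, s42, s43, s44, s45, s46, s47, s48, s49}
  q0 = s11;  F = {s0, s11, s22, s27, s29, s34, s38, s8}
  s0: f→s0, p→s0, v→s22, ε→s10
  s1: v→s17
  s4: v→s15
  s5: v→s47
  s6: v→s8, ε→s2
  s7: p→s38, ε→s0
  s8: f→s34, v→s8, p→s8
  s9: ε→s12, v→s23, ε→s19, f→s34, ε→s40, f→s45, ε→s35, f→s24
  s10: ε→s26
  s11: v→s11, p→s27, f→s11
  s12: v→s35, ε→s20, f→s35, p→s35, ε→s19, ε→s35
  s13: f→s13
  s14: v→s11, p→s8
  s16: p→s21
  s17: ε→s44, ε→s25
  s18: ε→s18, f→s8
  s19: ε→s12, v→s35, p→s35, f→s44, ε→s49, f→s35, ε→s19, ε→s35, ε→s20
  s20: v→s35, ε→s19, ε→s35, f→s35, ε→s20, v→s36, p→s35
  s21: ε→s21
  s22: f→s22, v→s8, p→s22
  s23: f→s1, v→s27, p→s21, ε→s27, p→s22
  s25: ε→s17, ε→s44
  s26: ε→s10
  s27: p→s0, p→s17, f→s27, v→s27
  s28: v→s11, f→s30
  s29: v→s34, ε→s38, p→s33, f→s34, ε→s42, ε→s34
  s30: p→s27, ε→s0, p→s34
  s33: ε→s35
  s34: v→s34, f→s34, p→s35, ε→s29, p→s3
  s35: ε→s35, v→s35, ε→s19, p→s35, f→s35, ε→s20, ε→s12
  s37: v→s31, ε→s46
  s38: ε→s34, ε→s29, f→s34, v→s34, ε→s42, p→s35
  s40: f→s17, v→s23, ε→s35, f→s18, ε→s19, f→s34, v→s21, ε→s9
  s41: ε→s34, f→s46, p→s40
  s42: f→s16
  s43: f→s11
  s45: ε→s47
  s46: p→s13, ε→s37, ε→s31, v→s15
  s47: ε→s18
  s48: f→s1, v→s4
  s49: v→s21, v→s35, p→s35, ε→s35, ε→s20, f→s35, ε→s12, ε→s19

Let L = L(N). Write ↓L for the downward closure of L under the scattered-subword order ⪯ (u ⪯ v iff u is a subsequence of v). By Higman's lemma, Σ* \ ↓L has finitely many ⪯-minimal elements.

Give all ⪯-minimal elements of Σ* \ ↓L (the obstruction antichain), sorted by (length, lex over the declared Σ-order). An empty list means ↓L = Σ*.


Antichain: [ppvvfp].

|Q|=50, |F|=8, |δ|=133 (53 ε).
min D↑ (7 st, q0=0, F={6}): 0:v→0,f→0,p→1 1:v→1,f→1,p→2 2:v→3,f→2,p→2 3:v→4,f→3,p→3 4:v→4,f→5,p→4 5:v→5,f→5,p→6 6:v→6,f→6,p→6.
'ppvvfp': run [24, 23, 22, 17, 16, 15, 10] end={s12,s19,s20,s21,s3,s33,s35,s36,s44,s49} — reject; 6/6 single-dels accept.
1 words, ⪯-incomp.


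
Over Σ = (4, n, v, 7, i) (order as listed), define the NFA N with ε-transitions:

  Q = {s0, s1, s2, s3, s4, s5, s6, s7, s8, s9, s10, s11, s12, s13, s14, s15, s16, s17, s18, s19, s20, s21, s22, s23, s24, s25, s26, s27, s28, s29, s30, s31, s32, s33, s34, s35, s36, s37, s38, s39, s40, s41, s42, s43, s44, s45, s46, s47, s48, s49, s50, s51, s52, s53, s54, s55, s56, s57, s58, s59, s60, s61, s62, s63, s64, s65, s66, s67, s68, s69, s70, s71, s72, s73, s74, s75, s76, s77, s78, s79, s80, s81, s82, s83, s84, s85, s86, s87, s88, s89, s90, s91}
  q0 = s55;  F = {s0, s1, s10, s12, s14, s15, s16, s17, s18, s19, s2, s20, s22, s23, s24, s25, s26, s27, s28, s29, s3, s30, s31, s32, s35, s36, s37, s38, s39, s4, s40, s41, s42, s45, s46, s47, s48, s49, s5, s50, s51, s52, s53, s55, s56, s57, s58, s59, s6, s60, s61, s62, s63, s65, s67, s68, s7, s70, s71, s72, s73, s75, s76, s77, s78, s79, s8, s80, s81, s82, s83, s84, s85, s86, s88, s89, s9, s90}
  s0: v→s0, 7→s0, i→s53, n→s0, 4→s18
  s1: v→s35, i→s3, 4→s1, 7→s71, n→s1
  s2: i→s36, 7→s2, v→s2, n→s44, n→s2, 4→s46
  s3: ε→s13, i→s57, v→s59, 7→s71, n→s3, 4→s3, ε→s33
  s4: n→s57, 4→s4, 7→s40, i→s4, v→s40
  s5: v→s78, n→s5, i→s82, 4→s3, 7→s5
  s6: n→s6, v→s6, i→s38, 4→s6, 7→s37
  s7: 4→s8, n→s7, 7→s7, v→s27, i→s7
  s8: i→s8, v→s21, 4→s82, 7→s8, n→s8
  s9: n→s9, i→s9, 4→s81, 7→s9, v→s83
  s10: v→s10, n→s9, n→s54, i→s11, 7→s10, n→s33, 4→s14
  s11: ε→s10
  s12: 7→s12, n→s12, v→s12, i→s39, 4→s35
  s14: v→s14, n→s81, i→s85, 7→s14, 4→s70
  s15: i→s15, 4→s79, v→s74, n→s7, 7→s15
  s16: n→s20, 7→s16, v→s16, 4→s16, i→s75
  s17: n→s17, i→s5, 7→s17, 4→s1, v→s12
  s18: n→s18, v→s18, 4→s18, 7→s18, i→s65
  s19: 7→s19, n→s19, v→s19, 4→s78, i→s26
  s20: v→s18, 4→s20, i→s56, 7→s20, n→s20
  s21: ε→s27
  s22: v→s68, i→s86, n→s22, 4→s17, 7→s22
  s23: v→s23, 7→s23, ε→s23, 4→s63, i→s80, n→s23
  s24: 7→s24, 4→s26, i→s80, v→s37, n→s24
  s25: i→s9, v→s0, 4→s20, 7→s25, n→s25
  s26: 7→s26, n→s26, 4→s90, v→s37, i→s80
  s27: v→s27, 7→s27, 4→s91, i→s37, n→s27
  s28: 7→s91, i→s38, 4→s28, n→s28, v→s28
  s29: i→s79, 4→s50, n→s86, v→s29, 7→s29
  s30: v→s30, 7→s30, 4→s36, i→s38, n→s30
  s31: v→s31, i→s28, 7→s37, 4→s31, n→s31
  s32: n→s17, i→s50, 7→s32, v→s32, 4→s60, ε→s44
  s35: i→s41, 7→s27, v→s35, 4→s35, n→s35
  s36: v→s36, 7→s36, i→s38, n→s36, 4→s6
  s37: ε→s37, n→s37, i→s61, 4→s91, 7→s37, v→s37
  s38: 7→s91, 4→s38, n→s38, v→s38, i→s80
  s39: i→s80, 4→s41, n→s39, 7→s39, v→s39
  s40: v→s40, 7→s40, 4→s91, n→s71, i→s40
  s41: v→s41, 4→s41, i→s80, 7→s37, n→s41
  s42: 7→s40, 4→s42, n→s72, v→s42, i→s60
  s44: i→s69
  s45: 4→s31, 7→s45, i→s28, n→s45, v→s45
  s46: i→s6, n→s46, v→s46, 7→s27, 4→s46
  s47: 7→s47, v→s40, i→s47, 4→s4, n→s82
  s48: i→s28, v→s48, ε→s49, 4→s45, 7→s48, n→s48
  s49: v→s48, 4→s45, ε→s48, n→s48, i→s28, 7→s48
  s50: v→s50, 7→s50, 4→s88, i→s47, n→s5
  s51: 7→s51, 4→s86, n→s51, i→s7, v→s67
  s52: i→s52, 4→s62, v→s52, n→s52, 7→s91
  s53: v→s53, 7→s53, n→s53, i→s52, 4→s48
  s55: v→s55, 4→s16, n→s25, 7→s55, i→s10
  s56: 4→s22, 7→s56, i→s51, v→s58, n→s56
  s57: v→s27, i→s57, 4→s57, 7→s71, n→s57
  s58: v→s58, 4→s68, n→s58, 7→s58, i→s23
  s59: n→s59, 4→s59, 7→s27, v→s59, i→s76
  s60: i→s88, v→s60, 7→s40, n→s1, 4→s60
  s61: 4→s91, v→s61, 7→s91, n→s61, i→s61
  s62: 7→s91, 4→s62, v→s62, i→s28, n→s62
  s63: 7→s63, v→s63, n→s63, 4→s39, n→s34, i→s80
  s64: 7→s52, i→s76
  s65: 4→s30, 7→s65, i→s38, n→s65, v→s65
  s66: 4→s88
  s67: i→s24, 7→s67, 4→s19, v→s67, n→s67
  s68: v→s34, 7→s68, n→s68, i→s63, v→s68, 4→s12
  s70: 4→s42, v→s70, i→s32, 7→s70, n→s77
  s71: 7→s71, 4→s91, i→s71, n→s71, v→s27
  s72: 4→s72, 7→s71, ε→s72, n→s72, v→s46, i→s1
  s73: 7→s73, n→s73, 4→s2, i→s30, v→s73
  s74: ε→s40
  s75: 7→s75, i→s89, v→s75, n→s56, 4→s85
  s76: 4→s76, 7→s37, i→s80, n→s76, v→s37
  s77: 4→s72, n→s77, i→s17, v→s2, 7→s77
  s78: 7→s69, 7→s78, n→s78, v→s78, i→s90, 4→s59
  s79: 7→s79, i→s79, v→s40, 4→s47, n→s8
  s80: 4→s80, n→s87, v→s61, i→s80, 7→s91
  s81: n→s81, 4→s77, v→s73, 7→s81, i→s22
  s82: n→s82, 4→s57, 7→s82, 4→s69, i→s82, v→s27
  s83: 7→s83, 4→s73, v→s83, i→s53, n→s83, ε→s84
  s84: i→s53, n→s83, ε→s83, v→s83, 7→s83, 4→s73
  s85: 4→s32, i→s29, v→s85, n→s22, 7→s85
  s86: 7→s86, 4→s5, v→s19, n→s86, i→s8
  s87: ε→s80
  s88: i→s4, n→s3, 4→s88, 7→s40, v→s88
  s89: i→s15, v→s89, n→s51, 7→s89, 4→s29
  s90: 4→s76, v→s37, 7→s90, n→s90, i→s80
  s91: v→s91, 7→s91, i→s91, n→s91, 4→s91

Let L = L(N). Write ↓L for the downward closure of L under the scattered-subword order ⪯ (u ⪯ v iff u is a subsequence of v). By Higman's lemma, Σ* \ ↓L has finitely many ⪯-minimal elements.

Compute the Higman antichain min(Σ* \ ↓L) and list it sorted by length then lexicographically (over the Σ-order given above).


A = [nvii7, 4iiiv4, i44474].

|Q|=92, |F|=78, |δ|=420 (14 ε).
min D↑ (77 st, q0=0, F={44}): 0:4→1,n→2,v→0,7→0,i→3 1:4→1,n→4,v→1,7→1,i→5 2:4→4,n→2,v→6,7→2,i→7 3:4→8,n→7,v→3,7→3,i→3 4:4→4,n→4,v→9,7→4,i→10 5:4→11,n→10,v→5,7→5,i→12 6:4→9,n→6,v→6,7→6,i→13 7:4→14,n→7,v→15,7→7,i→7 8:4→16,n→14,v→8,7→8,i→11 9:4→9,n→9,v→9,7→9,i→17 10:4→18,n→10,v→19,7→10,i→20 11:4→21,n→18,v→11,7→11,i→22 12:4→22,n→20,v→12,7→12,i→23 13:4→24,n→13,v→13,7→13,i→25 14:4→26,n→14,v→27,7→14,i→18 15:4→27,n→15,v→15,7→15,i→13 16:4→28,n→26,v→16,7→16,i→21 17:4→29,n→17,v→17,7→17,i→30 18:4→31,n→18,v→32,7→18,i→33 19:4→32,n→19,v→19,7→19,i→34 20:4→33,n→20,v→35,7→20,i→36 21:4→37,n→31,v→21,7→21,i→38 22:4→38,n→33,v→22,7→22,i→39 23:4→39,n→36,v→40,7→23,i→23 24:4→41,n→24,v→24,7→24,i→42 25:4→43,n→25,v→25,7→44,i→25 26:4→45,n→26,v→46,7→26,i→31 27:4→46,n→27,v→27,7→27,i→29 28:4→28,n→45,v→28,7→40,i→37 29:4→47,n→29,v→29,7→29,i→30 30:4→30,n→30,v→30,7→44,i→48 31:4→49,n→31,v→50,7→31,i→51 32:4→50,n→32,v→32,7→32,i→52 33:4→51,n→33,v→53,7→33,i→54 34:4→52,n→34,v→34,7→34,i→48 35:4→53,n→35,v→35,7→35,i→55 36:4→54,n→36,v→56,7→36,i→36 37:4→37,n→49,v→37,7→40,i→57 38:4→57,n→51,v→38,7→38,i→58 39:4→58,n→54,v→40,7→39,i→39 40:4→44,n→59,v→40,7→40,i→40 41:4→60,n→41,v→41,7→41,i→42 42:4→42,n→42,v→42,7→44,i→30 43:4→43,n→43,v→43,7→44,i→42 44:4→44,n→44,v→44,7→44,i→44 45:4→45,n→45,v→61,7→59,i→49 46:4→61,n→46,v→46,7→46,i→47 47:4→62,n→47,v→47,7→47,i→30 48:4→48,n→48,v→63,7→44,i→48 49:4→49,n→49,v→64,7→59,i→65 50:4→64,n→50,v→50,7→50,i→66 51:4→65,n→51,v→67,7→51,i→68 52:4→66,n→52,v→52,7→52,i→48 53:4→67,n→53,v→53,7→53,i→69 54:4→68,n→54,v→56,7→54,i→54 55:4→69,n→55,v→70,7→55,i→48 56:4→44,n→56,v→56,7→56,i→70 57:4→57,n→65,v→57,7→40,i→71 58:4→71,n→68,v→40,7→58,i→58 59:4→44,n→59,v→56,7→59,i→59 60:4→60,n→60,v→60,7→70,i→42 61:4→61,n→61,v→61,7→56,i→62 62:4→62,n→62,v→62,7→70,i→30 63:4→44,n→63,v→63,7→44,i→63 64:4→64,n→64,v→64,7→56,i→72 65:4→65,n→65,v→73,7→59,i→74 66:4→72,n→66,v→66,7→66,i→48 67:4→73,n→67,v→67,7→67,i→75 68:4→74,n→68,v→56,7→68,i→68 69:4→75,n→69,v→70,7→69,i→48 70:4→44,n→70,v→70,7→70,i→63 71:4→71,n→74,v→40,7→40,i→71 72:4→72,n→72,v→72,7→70,i→48 73:4→73,n→73,v→73,7→56,i→76 74:4→74,n→74,v→56,7→59,i→74 75:4→76,n→75,v→70,7→75,i→48 76:4→76,n→76,v→70,7→70,i→48 (ε-aug+det+¬).
'nvii7': run [89, 68, 46, 28, 8, 1] end={s91} rej; 5/5 single-dels accept.
'4iiiv4': N↓-sim [89, 78, 61, 43, 23, 8, 1] end={s91} rej; 6/6 del acc.
'i44474': run [89, 83, 63, 45, 29, 6, 1] end={s91} rej; 6/6 deletions ∈↓L.
3 minimals (antichain).


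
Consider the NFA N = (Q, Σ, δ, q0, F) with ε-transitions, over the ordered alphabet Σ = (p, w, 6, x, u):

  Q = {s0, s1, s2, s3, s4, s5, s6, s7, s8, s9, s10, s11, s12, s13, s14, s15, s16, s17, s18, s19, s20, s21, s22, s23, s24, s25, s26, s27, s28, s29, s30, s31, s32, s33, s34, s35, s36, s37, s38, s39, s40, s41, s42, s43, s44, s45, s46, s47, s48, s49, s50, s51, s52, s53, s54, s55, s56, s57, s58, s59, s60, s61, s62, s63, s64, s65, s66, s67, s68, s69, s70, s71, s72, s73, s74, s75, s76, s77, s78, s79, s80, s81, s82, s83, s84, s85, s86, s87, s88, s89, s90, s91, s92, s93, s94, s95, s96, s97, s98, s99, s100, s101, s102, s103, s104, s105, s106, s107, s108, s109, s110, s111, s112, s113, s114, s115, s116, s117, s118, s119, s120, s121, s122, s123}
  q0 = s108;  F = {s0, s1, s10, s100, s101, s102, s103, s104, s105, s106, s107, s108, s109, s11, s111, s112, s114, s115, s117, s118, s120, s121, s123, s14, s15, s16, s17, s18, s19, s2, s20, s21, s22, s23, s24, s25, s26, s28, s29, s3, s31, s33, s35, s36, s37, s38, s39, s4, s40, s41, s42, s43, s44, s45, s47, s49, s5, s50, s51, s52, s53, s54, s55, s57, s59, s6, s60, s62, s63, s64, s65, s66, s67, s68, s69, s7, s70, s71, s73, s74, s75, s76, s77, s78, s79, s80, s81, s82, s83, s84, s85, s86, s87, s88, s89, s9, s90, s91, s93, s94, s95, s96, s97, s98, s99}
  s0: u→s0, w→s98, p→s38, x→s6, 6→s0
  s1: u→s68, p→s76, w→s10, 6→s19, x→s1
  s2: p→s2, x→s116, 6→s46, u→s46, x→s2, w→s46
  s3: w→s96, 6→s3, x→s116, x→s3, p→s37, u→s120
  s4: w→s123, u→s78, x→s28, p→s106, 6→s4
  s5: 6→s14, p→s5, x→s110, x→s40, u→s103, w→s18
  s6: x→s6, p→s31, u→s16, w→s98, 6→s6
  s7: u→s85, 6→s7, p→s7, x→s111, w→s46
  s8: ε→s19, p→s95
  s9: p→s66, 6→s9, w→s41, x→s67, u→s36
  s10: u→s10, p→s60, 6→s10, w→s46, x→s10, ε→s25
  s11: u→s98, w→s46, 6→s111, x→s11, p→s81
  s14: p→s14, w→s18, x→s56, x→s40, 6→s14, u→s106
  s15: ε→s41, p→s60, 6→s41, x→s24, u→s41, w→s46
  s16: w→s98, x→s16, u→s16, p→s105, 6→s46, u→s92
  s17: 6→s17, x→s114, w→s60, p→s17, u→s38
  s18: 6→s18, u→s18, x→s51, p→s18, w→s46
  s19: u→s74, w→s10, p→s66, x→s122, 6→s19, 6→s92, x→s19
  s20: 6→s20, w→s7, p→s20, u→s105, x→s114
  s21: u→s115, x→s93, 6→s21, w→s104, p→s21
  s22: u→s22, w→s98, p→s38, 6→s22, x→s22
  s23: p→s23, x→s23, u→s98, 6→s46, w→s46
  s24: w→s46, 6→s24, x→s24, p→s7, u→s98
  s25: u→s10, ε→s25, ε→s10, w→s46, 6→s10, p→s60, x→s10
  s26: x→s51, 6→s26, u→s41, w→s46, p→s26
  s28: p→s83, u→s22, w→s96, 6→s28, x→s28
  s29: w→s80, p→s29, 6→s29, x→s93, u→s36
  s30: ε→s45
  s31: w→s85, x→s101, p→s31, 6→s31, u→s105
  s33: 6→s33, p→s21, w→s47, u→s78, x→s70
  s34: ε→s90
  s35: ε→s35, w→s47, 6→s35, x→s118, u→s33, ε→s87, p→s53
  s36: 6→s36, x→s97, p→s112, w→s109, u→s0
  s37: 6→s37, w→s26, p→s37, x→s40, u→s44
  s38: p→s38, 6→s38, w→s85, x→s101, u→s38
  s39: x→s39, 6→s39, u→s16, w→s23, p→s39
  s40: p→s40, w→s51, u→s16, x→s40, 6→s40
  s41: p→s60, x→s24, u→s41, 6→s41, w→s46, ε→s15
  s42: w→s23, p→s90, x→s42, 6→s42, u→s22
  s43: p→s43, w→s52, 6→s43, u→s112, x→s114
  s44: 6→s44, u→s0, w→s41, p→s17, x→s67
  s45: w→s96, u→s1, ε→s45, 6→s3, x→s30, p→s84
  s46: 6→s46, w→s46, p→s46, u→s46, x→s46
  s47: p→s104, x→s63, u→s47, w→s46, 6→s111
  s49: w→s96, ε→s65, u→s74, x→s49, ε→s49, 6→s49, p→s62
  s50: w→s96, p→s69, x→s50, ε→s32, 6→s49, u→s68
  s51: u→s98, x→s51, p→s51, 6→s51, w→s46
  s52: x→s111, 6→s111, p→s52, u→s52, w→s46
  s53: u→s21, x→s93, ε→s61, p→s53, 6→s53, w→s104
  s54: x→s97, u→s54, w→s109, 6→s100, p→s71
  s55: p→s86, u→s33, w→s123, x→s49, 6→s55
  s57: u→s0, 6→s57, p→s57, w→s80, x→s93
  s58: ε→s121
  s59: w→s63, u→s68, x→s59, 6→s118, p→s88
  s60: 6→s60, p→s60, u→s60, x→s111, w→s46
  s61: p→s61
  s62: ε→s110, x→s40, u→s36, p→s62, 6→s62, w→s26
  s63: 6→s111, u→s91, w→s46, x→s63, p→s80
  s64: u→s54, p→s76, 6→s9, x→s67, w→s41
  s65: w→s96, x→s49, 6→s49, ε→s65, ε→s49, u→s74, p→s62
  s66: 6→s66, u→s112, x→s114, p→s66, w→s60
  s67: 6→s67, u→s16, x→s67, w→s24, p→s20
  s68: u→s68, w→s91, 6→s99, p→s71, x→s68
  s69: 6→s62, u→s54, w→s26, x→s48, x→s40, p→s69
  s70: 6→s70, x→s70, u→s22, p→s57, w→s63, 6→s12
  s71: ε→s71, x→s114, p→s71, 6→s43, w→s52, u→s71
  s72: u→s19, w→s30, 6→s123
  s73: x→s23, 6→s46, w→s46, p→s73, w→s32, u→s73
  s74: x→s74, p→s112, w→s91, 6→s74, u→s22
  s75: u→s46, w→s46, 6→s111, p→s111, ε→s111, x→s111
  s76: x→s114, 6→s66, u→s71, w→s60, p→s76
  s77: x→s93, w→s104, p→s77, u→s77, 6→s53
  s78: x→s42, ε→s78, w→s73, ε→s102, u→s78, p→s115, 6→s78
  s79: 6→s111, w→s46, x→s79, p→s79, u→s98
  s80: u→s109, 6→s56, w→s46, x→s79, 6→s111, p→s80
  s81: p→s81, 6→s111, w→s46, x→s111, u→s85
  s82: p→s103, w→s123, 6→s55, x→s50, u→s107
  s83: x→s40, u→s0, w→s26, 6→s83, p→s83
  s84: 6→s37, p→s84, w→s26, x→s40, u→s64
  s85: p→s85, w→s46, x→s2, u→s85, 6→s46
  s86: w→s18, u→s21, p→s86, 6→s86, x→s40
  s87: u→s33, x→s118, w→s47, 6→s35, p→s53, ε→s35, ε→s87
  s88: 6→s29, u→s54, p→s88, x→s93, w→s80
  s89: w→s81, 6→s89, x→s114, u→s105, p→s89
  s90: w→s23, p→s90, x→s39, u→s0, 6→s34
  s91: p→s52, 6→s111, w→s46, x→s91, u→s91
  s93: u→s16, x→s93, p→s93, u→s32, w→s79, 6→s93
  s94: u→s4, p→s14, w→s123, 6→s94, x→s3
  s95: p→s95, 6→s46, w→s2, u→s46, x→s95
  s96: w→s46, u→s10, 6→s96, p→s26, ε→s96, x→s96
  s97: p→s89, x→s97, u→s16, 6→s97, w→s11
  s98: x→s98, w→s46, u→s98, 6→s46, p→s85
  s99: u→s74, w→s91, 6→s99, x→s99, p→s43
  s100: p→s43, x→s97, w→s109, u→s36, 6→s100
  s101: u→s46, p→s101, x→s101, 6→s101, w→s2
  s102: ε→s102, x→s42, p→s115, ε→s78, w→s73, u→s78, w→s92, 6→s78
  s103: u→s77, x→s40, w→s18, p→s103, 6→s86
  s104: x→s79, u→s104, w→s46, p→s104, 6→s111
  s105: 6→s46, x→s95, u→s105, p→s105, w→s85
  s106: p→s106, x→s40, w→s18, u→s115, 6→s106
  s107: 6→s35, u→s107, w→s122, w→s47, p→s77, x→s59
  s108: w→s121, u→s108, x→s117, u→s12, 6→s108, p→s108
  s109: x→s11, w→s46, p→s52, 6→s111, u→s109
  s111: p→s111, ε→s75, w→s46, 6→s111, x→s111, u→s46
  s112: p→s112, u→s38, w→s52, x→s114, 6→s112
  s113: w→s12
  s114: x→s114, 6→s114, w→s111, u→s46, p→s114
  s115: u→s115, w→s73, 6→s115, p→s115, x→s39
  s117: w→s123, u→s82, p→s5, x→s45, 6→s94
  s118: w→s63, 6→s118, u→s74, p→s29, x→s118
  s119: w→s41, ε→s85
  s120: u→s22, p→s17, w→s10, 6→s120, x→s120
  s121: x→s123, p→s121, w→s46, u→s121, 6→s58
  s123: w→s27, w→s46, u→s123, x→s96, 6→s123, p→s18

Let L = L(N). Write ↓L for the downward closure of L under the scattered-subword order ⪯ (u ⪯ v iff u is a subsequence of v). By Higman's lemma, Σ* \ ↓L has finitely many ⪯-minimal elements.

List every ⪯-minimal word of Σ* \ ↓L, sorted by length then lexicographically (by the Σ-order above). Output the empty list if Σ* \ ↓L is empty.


|Q|=124, |F|=105, |δ|=583 (30 ε).
min D↑ (100 st, q0=0, F={3}): 0:p→0,w→1,6→0,x→2,u→0 1:p→1,w→3,6→1,x→4,u→1 2:p→5,w→4,6→6,x→7,u→8 3:p→3,w→3,6→3,x→3,u→3 4:p→9,w→3,6→4,x→10,u→4 5:p→5,w→9,6→11,x→12,u→13 6:p→11,w→4,6→6,x→14,u→15 7:p→16,w→10,6→14,x→7,u→17 8:p→13,w→4,6→18,x→19,u→20 9:p→9,w→3,6→9,x→21,u→9 10:p→22,w→3,6→10,x→10,u→23 11:p→11,w→9,6→11,x→12,u→24 12:p→12,w→21,6→12,x→12,u→25 13:p→13,w→9,6→26,x→12,u→27 14:p→28,w→10,6→14,x→14,u→29 15:p→24,w→4,6→15,x→30,u→31 16:p→16,w→22,6→28,x→12,u→32 17:p→33,w→23,6→34,x→17,u→35 18:p→26,w→4,6→18,x→36,u→37 19:p→38,w→10,6→36,x→19,u→35 20:p→27,w→39,6→40,x→41,u→20 21:p→21,w→3,6→21,x→21,u→42 22:p→22,w→3,6→22,x→21,u→43 23:p→44,w→3,6→23,x→23,u→23 24:p→24,w→9,6→24,x→12,u→45 25:p→46,w→42,6→3,x→25,u→25 26:p→26,w→9,6→26,x→12,u→47 27:p→27,w→48,6→49,x→50,u→27 28:p→28,w→22,6→28,x→12,u→51 29:p→52,w→23,6→29,x→29,u→53 30:p→54,w→10,6→30,x→30,u→53 31:p→45,w→55,6→31,x→56,u→31 32:p→33,w→43,6→57,x→58,u→59 33:p→33,w→44,6→60,x→61,u→62 34:p→60,w→23,6→34,x→34,u→63 35:p→62,w→64,6→65,x→35,u→35 36:p→66,w→10,6→36,x→36,u→63 37:p→47,w→39,6→37,x→67,u→31 38:p→38,w→22,6→66,x→12,u→59 39:p→48,w→3,6→68,x→69,u→39 40:p→49,w→39,6→40,x→70,u→37 41:p→71,w→69,6→70,x→41,u→35 42:p→72,w→3,6→3,x→42,u→42 43:p→44,w→3,6→43,x→73,u→43 44:p→44,w→3,6→44,x→68,u→44 45:p→45,w→55,6→45,x→74,u→45 46:p→46,w→72,6→3,x→75,u→46 47:p→47,w→48,6→47,x→50,u→45 48:p→48,w→3,6→68,x→76,u→48 49:p→49,w→48,6→49,x→50,u→47 50:p→50,w→76,6→50,x→50,u→25 51:p→52,w→43,6→51,x→58,u→77 52:p→52,w→44,6→52,x→61,u→78 53:p→78,w→42,6→53,x→53,u→53 54:p→54,w→22,6→54,x→12,u→77 55:p→55,w→3,6→3,x→79,u→55 56:p→80,w→79,6→56,x→56,u→53 57:p→60,w→43,6→57,x→58,u→81 58:p→82,w→73,6→58,x→58,u→25 59:p→62,w→83,6→84,x→85,u→59 60:p→60,w→44,6→60,x→61,u→86 61:p→61,w→68,6→61,x→61,u→3 62:p→62,w→87,6→88,x→61,u→62 63:p→86,w→64,6→63,x→63,u→53 64:p→87,w→3,6→68,x→64,u→64 65:p→88,w→64,6→65,x→65,u→63 66:p→66,w→22,6→66,x→12,u→81 67:p→89,w→69,6→67,x→67,u→53 68:p→68,w→3,6→68,x→68,u→3 69:p→90,w→3,6→68,x→69,u→64 70:p→91,w→69,6→70,x→70,u→63 71:p→71,w→90,6→91,x→50,u→59 72:p→72,w→3,6→3,x→92,u→72 73:p→93,w→3,6→73,x→73,u→42 74:p→74,w→79,6→74,x→74,u→25 75:p→75,w→92,6→3,x→75,u→3 76:p→76,w→3,6→68,x→76,u→42 77:p→78,w→42,6→77,x→94,u→77 78:p→78,w→72,6→78,x→95,u→78 79:p→79,w→3,6→3,x→79,u→42 80:p→80,w→79,6→80,x→74,u→77 81:p→86,w→83,6→81,x→85,u→77 82:p→82,w→93,6→82,x→61,u→46 83:p→87,w→3,6→68,x→96,u→83 84:p→88,w→83,6→84,x→85,u→81 85:p→97,w→96,6→85,x→85,u→25 86:p→86,w→87,6→86,x→61,u→78 87:p→87,w→3,6→68,x→68,u→87 88:p→88,w→87,6→88,x→61,u→86 89:p→89,w→90,6→89,x→50,u→77 90:p→90,w→3,6→68,x→76,u→83 91:p→91,w→90,6→91,x→50,u→81 92:p→92,w→3,6→3,x→92,u→3 93:p→93,w→3,6→93,x→68,u→72 94:p→98,w→42,6→94,x→94,u→25 95:p→95,w→92,6→95,x→95,u→3 96:p→99,w→3,6→68,x→96,u→42 97:p→97,w→99,6→97,x→61,u→46 98:p→98,w→72,6→98,x→95,u→46 99:p→99,w→3,6→68,x→68,u→72 [Hopcroft].
'ww': N↓-sim [119, 38, 3] end={s27,s32,s46} — reject; 2/2 deletions ∈↓L.
'xpxu6': run [119, 116, 77, 33, 10, 1] end={s46} — reject; 5/5 del acc.
'x6uuw6': N↓-sim [119, 116, 96, 73, 51, 10, 1] end={s46} ∉↓L; 6/6 del acc.
'xxupxu': N↓-sim [119, 116, 89, 54, 24, 8, 1] end={s46} — reject; 6/6 del acc.
'xuuw6u': run [119, 116, 107, 80, 24, 4, 1] end={s46} — reject; 6/6 single-dels accept.
5 obstructions.

A = [ww, xpxu6, x6uuw6, xxupxu, xuuw6u].


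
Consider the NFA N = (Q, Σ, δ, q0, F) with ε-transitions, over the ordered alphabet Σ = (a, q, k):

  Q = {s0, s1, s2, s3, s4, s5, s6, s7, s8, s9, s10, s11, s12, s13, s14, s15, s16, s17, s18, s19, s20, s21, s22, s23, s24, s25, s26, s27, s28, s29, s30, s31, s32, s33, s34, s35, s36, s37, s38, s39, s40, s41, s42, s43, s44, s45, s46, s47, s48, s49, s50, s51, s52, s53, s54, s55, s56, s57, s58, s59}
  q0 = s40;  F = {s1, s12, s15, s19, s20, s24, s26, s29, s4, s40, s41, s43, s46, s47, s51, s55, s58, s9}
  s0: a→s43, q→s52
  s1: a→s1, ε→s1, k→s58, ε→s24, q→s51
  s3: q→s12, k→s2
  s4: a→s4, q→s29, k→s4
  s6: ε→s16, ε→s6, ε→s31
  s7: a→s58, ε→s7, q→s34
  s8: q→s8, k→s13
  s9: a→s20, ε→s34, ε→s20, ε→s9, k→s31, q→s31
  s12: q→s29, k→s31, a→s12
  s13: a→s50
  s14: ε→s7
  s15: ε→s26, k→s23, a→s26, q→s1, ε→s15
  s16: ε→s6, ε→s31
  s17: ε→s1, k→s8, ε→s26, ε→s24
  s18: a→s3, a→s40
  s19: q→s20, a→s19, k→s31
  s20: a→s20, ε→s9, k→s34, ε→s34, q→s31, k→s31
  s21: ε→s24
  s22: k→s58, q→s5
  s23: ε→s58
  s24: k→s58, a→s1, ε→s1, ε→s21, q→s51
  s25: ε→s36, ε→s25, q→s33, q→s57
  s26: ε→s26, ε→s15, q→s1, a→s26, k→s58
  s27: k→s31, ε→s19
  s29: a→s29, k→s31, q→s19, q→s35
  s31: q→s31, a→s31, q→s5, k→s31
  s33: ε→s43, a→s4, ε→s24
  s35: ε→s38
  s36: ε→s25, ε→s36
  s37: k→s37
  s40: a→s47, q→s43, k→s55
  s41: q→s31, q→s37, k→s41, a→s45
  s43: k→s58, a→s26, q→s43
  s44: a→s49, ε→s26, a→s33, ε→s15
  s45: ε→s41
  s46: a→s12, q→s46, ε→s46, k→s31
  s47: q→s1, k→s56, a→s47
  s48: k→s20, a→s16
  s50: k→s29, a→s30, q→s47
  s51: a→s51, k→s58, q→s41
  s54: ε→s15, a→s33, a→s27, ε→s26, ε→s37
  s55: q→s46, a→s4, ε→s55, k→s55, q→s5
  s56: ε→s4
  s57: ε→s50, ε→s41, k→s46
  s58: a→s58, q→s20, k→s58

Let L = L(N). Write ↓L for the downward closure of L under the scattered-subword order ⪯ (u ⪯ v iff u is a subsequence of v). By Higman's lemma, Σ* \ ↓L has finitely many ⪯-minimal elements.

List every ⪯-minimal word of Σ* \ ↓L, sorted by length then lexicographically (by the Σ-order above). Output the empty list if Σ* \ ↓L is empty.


|Q|=60, |F|=18, |δ|=135 (44 ε).
min D↑ (16 st, q0=0, F={13}): 0:a→1,q→2,k→3 1:a→1,q→4,k→5 2:a→6,q→2,k→7 3:a→5,q→8,k→3 4:a→4,q→9,k→7 5:a→5,q→10,k→5 6:a→6,q→4,k→7 7:a→7,q→11,k→7 8:a→12,q→8,k→13 9:a→9,q→14,k→7 10:a→10,q→15,k→13 11:a→11,q→13,k→13 12:a→12,q→10,k→13 13:a→13,q→13,k→13 14:a→14,q→13,k→14 15:a→15,q→11,k→13 [Hopcroft].
'kqk': run [28, 19, 12, 4] end={s31,s34,s37,s5} — reject; 3/3 del acc.
'qkqq': N↓-sim [28, 23, 10, 6, 2] end={s31,s5} ∉↓L; 4/4 deletions ∈↓L.
'aqqqq': |S_i|=[28, 24, 17, 13, 8, 3] end={s31,s37,s5} ∉↓L; 5/5 deletions ∈↓L.
3 minimals (antichain).

min(Σ*\↓L) = [kqk, qkqq, aqqqq].
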